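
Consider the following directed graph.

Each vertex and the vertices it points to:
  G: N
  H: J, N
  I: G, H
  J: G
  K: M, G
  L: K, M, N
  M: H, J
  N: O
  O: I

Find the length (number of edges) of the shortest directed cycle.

4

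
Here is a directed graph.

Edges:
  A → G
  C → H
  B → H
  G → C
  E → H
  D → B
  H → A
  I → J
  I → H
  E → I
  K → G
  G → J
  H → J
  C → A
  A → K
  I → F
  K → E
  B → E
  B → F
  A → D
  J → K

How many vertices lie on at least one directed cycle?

10

A vertex is on a directed cycle iff it belongs to a strongly connected component of size ≥ 2 (or has a self-loop).
The vertices on cycles are {A, B, C, D, E, G, H, I, J, K} — 10 in total.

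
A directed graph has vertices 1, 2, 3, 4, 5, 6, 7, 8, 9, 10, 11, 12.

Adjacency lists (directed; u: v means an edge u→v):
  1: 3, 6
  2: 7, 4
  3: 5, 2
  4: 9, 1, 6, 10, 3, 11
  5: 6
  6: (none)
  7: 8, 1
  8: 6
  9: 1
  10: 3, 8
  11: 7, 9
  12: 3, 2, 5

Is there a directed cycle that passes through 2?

2 is on a cycle iff 2 can reach itself via ≥1 edge.
2 → 4 → 3 → 2 — yes.

Yes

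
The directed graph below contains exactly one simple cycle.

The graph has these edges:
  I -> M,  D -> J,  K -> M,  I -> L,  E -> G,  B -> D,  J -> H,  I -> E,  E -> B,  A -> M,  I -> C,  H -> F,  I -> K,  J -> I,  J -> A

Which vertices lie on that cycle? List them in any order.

DFS with gray/black marking from D:
D gray
  J gray
    I gray
      E gray
        B gray
          B→D: D is gray → back edge
Back edge closes the cycle D → J → I → E → B → D; its vertices are {B, D, E, I, J}.

B, D, E, I, J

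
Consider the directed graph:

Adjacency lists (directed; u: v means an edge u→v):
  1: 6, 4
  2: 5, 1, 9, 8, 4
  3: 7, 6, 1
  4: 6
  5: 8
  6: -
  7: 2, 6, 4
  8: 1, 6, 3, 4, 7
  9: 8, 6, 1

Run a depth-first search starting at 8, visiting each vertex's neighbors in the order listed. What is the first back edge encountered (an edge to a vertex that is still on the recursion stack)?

5→8

DFS from 8 (visiting each vertex's neighbors in the order listed); mark gray on enter, black on exit:
8 gray
  1 gray
    6 gray
    6 black
    4 gray
      4→6: 6 black — skip
    4 black
  1 black
  8→6: 6 black — skip
  3 gray
    7 gray
      2 gray
        5 gray
          5→8: 8 is gray → back edge
First back edge: 5 → 8.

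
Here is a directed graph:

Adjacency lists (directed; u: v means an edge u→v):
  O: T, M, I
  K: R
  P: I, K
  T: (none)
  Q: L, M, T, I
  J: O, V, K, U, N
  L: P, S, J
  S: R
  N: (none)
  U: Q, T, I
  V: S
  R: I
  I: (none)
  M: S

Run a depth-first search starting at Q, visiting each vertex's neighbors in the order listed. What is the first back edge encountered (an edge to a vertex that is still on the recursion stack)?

U->Q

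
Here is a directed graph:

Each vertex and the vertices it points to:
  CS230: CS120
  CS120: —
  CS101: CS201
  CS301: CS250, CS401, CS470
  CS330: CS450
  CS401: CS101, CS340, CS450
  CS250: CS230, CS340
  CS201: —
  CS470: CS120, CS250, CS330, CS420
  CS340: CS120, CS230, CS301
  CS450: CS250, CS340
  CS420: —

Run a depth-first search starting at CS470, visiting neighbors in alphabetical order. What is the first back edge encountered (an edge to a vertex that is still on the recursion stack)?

DFS from CS470 (visiting neighbors in alphabetical order); mark gray on enter, black on exit:
CS470 gray
  CS120 gray
  CS120 black
  CS250 gray
    CS230 gray
      CS230→CS120: CS120 black — skip
    CS230 black
    CS340 gray
      CS340→CS120: CS120 black — skip
      CS340→CS230: CS230 black — skip
      CS301 gray
        CS301→CS250: CS250 is gray → back edge
First back edge: CS301 → CS250.

CS301->CS250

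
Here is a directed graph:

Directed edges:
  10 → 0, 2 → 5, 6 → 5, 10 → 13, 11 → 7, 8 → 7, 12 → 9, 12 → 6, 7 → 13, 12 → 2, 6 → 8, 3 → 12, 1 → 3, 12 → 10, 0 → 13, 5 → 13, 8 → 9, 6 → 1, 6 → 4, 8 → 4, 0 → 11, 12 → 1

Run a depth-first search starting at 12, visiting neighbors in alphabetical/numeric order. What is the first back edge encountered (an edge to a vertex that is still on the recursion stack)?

3->12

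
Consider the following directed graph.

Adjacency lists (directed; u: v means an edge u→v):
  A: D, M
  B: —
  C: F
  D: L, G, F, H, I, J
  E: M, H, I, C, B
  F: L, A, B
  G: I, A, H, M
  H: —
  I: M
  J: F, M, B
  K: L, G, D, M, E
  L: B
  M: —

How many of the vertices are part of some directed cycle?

5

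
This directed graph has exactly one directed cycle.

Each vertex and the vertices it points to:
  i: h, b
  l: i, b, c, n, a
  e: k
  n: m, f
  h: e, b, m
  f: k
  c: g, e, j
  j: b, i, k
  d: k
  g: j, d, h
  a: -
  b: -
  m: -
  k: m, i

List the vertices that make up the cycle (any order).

DFS with gray/black marking from i:
i gray
  h gray
    e gray
      k gray
        m gray
        m black
        k→i: i is gray → back edge
Back edge closes the cycle i → h → e → k → i; its vertices are {e, h, i, k}.

e, h, i, k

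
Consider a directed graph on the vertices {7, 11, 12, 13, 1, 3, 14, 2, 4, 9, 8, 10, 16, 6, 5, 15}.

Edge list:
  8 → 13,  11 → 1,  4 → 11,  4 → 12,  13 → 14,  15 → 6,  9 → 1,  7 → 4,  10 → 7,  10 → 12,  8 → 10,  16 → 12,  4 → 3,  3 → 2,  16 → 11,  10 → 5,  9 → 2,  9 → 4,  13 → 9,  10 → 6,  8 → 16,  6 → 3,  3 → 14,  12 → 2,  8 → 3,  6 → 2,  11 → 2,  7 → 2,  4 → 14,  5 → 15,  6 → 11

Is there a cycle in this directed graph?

DFS with white/gray/black marking, starting from 11:
11 gray
  2 gray
  2 black
  1 gray
  1 black
11 black
7 gray
  4 gray
    4→11: 11 black — skip
    14 gray
    14 black
    12 gray
      12→2: 2 black — skip
    12 black
    3 gray
      3→14: 14 black — skip
      3→2: 2 black — skip
    3 black
  4 black
  7→2: 2 black — skip
7 black
13 gray
  13→14: 14 black — skip
  9 gray
    9→2: 2 black — skip
    9→1: 1 black — skip
    9→4: 4 black — skip
  9 black
13 black
8 gray
  8→3: 3 black — skip
  8→13: 13 black — skip
  10 gray
    6 gray
      6→11: 11 black — skip
      6→3: 3 black — skip
      6→2: 2 black — skip
    6 black
    10→12: 12 black — skip
    10→7: 7 black — skip
    5 gray
      15 gray
        15→6: 6 black — skip
      15 black
    5 black
  10 black
  16 gray
    16→11: 11 black — skip
    16→12: 12 black — skip
  16 black
8 black
Every edge goes to a white or black vertex — no back edge, so the graph is acyclic.

No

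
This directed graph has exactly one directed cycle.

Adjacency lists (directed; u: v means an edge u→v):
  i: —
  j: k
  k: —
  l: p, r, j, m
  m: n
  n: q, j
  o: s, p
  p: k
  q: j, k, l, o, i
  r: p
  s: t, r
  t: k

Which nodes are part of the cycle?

l, m, n, q

DFS with gray/black marking from q:
q gray
  j gray
    k gray
    k black
  j black
  q→k: k black — skip
  l gray
    p gray
      p→k: k black — skip
    p black
    r gray
      r→p: p black — skip
    r black
    l→j: j black — skip
    m gray
      n gray
        n→q: q is gray → back edge
Back edge closes the cycle q → l → m → n → q; its vertices are {l, m, n, q}.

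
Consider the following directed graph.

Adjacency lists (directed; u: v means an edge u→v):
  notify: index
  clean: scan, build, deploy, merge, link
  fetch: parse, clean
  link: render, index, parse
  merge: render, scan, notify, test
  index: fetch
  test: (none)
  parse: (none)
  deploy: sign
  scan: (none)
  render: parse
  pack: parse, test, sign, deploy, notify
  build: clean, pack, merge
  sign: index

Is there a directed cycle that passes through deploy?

deploy is on a cycle iff deploy can reach itself via ≥1 edge.
deploy → sign → index → fetch → clean → deploy — yes.

Yes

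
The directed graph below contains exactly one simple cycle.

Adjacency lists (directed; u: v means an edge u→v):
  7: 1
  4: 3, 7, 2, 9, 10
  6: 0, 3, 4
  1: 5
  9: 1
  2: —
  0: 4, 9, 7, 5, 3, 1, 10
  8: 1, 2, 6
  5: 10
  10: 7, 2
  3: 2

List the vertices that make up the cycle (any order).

1, 5, 7, 10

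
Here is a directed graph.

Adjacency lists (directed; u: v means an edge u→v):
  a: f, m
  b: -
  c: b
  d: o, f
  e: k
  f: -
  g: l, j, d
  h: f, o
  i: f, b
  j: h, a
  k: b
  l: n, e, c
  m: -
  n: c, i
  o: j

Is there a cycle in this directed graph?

Yes

DFS with white/gray/black marking, starting from b:
b gray
b black
a gray
  f gray
  f black
  m gray
  m black
a black
c gray
  c→b: b black — skip
c black
d gray
  o gray
    j gray
      h gray
        h→f: f black — skip
        h→o: o is gray → back edge
Back edge found, so a cycle exists: o → j → h → o.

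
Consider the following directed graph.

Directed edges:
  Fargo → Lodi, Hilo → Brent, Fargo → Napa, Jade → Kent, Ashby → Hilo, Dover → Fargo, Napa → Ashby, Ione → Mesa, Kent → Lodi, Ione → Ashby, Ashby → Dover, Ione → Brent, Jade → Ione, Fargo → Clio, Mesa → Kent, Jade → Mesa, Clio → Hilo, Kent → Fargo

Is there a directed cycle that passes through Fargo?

Yes

Fargo is on a cycle iff Fargo can reach itself via ≥1 edge.
Fargo → Napa → Ashby → Dover → Fargo — yes.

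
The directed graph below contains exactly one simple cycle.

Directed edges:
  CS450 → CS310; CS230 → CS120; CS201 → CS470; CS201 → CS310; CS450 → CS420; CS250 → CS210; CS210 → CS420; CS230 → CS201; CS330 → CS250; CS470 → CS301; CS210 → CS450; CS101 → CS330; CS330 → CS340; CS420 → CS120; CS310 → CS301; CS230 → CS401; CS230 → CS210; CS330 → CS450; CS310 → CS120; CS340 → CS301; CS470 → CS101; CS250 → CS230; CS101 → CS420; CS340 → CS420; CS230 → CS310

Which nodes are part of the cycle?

CS101, CS201, CS230, CS250, CS330, CS470

DFS with gray/black marking from CS470:
CS470 gray
  CS101 gray
    CS420 gray
      CS120 gray
      CS120 black
    CS420 black
    CS330 gray
      CS450 gray
        CS450→CS420: CS420 black — skip
        CS310 gray
          CS310→CS120: CS120 black — skip
          CS301 gray
          CS301 black
        CS310 black
      CS450 black
      CS250 gray
        CS210 gray
          CS210→CS450: CS450 black — skip
          CS210→CS420: CS420 black — skip
        CS210 black
        CS230 gray
          CS230→CS210: CS210 black — skip
          CS201 gray
            CS201→CS470: CS470 is gray → back edge
Back edge closes the cycle CS470 → CS101 → CS330 → CS250 → CS230 → CS201 → CS470; its vertices are {CS101, CS201, CS230, CS250, CS330, CS470}.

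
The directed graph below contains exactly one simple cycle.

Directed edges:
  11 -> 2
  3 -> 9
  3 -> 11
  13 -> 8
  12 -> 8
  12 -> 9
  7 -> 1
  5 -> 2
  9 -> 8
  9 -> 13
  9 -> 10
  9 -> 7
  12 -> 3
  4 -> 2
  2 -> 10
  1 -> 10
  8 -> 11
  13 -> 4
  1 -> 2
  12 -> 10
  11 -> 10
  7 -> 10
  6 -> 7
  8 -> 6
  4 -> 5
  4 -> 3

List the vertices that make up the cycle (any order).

3, 4, 9, 13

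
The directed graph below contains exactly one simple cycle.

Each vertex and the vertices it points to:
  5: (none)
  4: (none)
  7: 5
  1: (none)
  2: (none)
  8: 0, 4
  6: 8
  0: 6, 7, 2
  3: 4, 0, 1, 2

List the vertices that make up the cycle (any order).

DFS with gray/black marking from 0:
0 gray
  6 gray
    8 gray
      8→0: 0 is gray → back edge
Back edge closes the cycle 0 → 6 → 8 → 0; its vertices are {0, 6, 8}.

0, 6, 8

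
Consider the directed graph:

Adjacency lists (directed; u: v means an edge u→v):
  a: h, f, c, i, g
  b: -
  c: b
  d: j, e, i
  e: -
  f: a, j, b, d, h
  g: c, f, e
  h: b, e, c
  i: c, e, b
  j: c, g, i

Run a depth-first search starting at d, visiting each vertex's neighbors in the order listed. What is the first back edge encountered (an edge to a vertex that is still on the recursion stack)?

a→f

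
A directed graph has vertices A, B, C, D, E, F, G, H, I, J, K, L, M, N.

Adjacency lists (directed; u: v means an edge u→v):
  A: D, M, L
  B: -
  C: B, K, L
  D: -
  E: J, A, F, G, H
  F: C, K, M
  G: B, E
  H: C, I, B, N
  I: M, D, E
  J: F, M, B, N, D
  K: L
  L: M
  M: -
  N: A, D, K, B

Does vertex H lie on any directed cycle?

H is on a cycle iff H can reach itself via ≥1 edge.
H → I → E → H — yes.

Yes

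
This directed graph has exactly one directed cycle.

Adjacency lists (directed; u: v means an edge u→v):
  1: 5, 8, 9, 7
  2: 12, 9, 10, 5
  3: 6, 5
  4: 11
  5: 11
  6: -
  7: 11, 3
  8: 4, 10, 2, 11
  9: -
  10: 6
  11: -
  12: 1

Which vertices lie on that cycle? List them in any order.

DFS with gray/black marking from 1:
1 gray
  5 gray
    11 gray
    11 black
  5 black
  8 gray
    4 gray
      4→11: 11 black — skip
    4 black
    10 gray
      6 gray
      6 black
    10 black
    2 gray
      12 gray
        12→1: 1 is gray → back edge
Back edge closes the cycle 1 → 8 → 2 → 12 → 1; its vertices are {1, 2, 8, 12}.

1, 2, 8, 12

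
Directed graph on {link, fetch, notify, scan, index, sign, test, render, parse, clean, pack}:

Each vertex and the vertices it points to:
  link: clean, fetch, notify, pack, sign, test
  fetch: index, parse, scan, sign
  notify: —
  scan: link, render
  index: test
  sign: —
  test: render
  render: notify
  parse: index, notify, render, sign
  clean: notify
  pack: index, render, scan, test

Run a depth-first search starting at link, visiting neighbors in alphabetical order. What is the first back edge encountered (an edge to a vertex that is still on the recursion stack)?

DFS from link (visiting neighbors in alphabetical order); mark gray on enter, black on exit:
link gray
  clean gray
    notify gray
    notify black
  clean black
  fetch gray
    index gray
      test gray
        render gray
          render→notify: notify black — skip
        render black
      test black
    index black
    parse gray
      parse→index: index black — skip
      parse→notify: notify black — skip
      parse→render: render black — skip
      sign gray
      sign black
    parse black
    scan gray
      scan→link: link is gray → back edge
First back edge: scan → link.

scan->link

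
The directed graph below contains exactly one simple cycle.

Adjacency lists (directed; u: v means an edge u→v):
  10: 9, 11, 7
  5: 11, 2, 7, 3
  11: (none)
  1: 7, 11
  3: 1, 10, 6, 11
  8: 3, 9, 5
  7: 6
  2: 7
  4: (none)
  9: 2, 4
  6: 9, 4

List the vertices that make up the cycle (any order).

2, 6, 7, 9

DFS with gray/black marking from 6:
6 gray
  9 gray
    2 gray
      7 gray
        7→6: 6 is gray → back edge
Back edge closes the cycle 6 → 9 → 2 → 7 → 6; its vertices are {2, 6, 7, 9}.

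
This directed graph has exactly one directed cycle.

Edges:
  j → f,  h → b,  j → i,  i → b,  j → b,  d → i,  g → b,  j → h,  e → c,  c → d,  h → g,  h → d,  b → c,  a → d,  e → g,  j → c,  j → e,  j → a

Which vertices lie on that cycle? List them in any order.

DFS with gray/black marking from d:
d gray
  i gray
    b gray
      c gray
        c→d: d is gray → back edge
Back edge closes the cycle d → i → b → c → d; its vertices are {b, c, d, i}.

b, c, d, i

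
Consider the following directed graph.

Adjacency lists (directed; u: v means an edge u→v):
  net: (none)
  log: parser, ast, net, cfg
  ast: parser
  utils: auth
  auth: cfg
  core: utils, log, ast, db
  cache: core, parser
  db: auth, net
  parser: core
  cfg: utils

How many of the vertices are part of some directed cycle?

7

A vertex is on a directed cycle iff it belongs to a strongly connected component of size ≥ 2 (or has a self-loop).
The vertices on cycles are {ast, cfg, log, auth, core, utils, parser} — 7 in total.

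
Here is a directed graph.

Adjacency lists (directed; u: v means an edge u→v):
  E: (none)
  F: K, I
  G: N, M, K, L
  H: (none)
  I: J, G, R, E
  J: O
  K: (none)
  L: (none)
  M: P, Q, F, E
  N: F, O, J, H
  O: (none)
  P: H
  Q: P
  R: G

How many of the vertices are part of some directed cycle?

6

A vertex is on a directed cycle iff it belongs to a strongly connected component of size ≥ 2 (or has a self-loop).
The vertices on cycles are {F, G, I, M, N, R} — 6 in total.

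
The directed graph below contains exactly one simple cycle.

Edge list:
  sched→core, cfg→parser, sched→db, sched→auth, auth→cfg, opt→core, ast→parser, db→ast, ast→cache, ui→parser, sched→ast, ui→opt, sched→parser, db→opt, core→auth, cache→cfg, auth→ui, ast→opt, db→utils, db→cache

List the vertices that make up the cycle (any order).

ui, opt, auth, core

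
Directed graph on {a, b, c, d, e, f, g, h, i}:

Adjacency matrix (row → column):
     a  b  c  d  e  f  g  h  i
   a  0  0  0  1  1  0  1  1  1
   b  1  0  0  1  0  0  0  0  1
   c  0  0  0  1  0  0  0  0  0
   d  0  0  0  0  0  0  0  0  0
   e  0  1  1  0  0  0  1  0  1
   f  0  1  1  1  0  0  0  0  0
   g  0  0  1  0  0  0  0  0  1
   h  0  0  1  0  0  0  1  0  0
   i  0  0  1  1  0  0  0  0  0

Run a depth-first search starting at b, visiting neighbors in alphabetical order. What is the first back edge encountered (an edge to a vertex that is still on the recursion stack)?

DFS from b (visiting neighbors in alphabetical order); mark gray on enter, black on exit:
b gray
  a gray
    d gray
    d black
    e gray
      e→b: b is gray → back edge
First back edge: e → b.

e->b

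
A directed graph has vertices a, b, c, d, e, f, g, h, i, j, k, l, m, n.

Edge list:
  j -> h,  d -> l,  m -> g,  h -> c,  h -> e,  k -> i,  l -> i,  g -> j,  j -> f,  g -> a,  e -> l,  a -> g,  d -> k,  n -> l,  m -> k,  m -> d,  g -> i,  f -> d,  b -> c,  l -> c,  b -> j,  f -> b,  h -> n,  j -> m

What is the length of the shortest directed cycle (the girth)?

2

For each vertex v, BFS finds the shortest path from v back to v.
The shortest such closed walk is g → a → g, length 2.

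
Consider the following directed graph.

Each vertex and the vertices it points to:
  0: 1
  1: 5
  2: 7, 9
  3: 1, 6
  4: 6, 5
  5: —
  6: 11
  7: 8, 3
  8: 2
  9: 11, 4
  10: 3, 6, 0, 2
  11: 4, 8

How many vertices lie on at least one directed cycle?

A vertex is on a directed cycle iff it belongs to a strongly connected component of size ≥ 2 (or has a self-loop).
The vertices on cycles are {2, 3, 4, 6, 7, 8, 9, 11} — 8 in total.

8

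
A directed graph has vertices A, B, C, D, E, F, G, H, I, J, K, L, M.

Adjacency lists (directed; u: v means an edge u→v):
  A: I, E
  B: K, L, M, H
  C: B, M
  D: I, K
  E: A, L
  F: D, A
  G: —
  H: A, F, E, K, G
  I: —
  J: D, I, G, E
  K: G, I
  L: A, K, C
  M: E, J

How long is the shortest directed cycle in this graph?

2

For each vertex v, BFS finds the shortest path from v back to v.
The shortest such closed walk is A → E → A, length 2.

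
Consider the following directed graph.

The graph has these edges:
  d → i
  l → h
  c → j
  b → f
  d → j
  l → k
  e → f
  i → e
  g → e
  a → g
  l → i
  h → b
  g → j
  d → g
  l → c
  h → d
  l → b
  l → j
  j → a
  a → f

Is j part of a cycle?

Yes

j is on a cycle iff j can reach itself via ≥1 edge.
j → a → g → j — yes.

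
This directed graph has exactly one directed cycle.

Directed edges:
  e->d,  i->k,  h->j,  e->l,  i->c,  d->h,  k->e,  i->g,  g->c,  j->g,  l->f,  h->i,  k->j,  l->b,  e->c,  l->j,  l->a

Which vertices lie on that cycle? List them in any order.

DFS with gray/black marking from k:
k gray
  e gray
    l gray
      b gray
      b black
      a gray
      a black
      f gray
      f black
      j gray
        g gray
          c gray
          c black
        g black
      j black
    l black
    e→c: c black — skip
    d gray
      h gray
        h→j: j black — skip
        i gray
          i→c: c black — skip
          i→g: g black — skip
          i→k: k is gray → back edge
Back edge closes the cycle k → e → d → h → i → k; its vertices are {d, e, h, i, k}.

d, e, h, i, k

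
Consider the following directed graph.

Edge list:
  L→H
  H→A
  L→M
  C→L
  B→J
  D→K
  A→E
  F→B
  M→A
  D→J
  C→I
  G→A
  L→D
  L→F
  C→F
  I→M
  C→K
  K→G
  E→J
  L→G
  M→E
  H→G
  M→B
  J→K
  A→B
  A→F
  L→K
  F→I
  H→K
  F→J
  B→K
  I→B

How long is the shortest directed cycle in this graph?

4

For each vertex v, BFS finds the shortest path from v back to v.
The shortest such closed walk is I → M → A → F → I, length 4.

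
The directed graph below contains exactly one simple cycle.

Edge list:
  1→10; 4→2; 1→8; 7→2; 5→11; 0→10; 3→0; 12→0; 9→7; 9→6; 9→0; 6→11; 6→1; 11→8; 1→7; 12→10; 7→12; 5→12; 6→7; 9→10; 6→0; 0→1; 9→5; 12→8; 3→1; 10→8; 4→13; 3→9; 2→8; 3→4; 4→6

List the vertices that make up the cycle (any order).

0, 1, 7, 12

DFS with gray/black marking from 0:
0 gray
  10 gray
    8 gray
    8 black
  10 black
  1 gray
    7 gray
      12 gray
        12→8: 8 black — skip
        12→10: 10 black — skip
        12→0: 0 is gray → back edge
Back edge closes the cycle 0 → 1 → 7 → 12 → 0; its vertices are {0, 1, 7, 12}.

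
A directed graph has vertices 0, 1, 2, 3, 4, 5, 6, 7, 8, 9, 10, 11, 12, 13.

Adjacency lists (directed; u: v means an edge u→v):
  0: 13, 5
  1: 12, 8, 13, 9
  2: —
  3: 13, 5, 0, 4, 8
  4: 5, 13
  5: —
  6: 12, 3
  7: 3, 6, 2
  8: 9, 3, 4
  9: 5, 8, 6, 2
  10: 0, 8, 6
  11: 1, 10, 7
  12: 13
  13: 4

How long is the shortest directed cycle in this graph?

2

For each vertex v, BFS finds the shortest path from v back to v.
The shortest such closed walk is 9 → 8 → 9, length 2.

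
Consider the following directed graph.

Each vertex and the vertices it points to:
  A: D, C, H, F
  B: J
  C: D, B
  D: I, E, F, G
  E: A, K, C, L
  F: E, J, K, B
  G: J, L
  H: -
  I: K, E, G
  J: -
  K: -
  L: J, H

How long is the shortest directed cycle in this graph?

3

For each vertex v, BFS finds the shortest path from v back to v.
The shortest such closed walk is A → D → E → A, length 3.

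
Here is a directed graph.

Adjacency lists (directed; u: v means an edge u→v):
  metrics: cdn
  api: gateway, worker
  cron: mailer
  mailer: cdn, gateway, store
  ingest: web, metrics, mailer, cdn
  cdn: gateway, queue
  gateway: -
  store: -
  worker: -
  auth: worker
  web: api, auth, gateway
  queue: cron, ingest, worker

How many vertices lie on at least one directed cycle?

6

A vertex is on a directed cycle iff it belongs to a strongly connected component of size ≥ 2 (or has a self-loop).
The vertices on cycles are {cdn, cron, queue, ingest, mailer, metrics} — 6 in total.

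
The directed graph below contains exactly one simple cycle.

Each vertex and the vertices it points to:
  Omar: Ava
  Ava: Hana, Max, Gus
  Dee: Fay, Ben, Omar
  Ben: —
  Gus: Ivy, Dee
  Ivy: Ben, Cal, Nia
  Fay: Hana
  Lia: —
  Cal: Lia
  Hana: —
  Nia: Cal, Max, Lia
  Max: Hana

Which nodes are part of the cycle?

Ava, Dee, Gus, Omar

DFS with gray/black marking from Gus:
Gus gray
  Ivy gray
    Ben gray
    Ben black
    Cal gray
      Lia gray
      Lia black
    Cal black
    Nia gray
      Nia→Cal: Cal black — skip
      Max gray
        Hana gray
        Hana black
      Max black
      Nia→Lia: Lia black — skip
    Nia black
  Ivy black
  Dee gray
    Fay gray
      Fay→Hana: Hana black — skip
    Fay black
    Dee→Ben: Ben black — skip
    Omar gray
      Ava gray
        Ava→Hana: Hana black — skip
        Ava→Max: Max black — skip
        Ava→Gus: Gus is gray → back edge
Back edge closes the cycle Gus → Dee → Omar → Ava → Gus; its vertices are {Ava, Dee, Gus, Omar}.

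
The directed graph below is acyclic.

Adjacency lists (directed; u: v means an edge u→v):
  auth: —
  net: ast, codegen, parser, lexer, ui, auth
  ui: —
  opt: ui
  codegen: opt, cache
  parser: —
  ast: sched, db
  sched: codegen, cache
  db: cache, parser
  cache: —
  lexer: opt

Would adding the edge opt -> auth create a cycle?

Adding opt→auth creates a cycle iff auth can already reach opt.
Explore from auth: no path reaches opt. The graph stays acyclic.

No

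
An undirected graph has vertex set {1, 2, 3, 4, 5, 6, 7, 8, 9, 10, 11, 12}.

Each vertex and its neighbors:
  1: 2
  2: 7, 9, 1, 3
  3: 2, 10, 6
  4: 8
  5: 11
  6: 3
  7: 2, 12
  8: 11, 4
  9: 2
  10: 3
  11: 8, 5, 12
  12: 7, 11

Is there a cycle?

No

DFS, tracking each vertex's parent; an edge to a visited non-parent vertex closes a cycle.
Start from 11:
visit 11 (parent –)
  visit 8 (parent 11)
    8–11: parent, skip
    visit 4 (parent 8)
      4–8: parent, skip
  visit 5 (parent 11)
    5–11: parent, skip
  visit 12 (parent 11)
    visit 7 (parent 12)
      visit 2 (parent 7)
        2–7: parent, skip
        visit 9 (parent 2)
          9–2: parent, skip
        visit 1 (parent 2)
          1–2: parent, skip
        visit 3 (parent 2)
          3–2: parent, skip
          visit 10 (parent 3)
            10–3: parent, skip
          visit 6 (parent 3)
            6–3: parent, skip
      7–12: parent, skip
    12–11: parent, skip
No non-parent visited neighbor found — the graph is a forest.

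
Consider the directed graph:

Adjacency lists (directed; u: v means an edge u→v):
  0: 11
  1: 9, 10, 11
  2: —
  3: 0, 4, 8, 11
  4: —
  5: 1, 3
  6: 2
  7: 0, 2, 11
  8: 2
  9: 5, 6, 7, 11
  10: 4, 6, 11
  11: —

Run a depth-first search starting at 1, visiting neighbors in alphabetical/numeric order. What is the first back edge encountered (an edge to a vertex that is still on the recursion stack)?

5→1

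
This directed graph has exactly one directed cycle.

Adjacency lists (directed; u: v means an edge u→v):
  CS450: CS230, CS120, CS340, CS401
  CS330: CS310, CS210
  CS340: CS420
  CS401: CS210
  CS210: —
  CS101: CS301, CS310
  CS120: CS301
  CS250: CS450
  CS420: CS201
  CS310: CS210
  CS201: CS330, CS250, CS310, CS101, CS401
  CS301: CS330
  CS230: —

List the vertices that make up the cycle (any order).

DFS with gray/black marking from CS340:
CS340 gray
  CS420 gray
    CS201 gray
      CS330 gray
        CS310 gray
          CS210 gray
          CS210 black
        CS310 black
        CS330→CS210: CS210 black — skip
      CS330 black
      CS250 gray
        CS450 gray
          CS230 gray
          CS230 black
          CS120 gray
            CS301 gray
              CS301→CS330: CS330 black — skip
            CS301 black
          CS120 black
          CS450→CS340: CS340 is gray → back edge
Back edge closes the cycle CS340 → CS420 → CS201 → CS250 → CS450 → CS340; its vertices are {CS201, CS250, CS340, CS420, CS450}.

CS201, CS250, CS340, CS420, CS450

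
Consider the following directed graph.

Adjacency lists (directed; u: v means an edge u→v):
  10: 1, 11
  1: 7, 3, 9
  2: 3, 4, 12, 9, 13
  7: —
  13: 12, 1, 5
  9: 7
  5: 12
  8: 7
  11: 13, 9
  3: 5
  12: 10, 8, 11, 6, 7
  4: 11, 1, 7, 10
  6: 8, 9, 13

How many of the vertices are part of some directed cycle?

8

A vertex is on a directed cycle iff it belongs to a strongly connected component of size ≥ 2 (or has a self-loop).
The vertices on cycles are {1, 3, 5, 6, 10, 11, 12, 13} — 8 in total.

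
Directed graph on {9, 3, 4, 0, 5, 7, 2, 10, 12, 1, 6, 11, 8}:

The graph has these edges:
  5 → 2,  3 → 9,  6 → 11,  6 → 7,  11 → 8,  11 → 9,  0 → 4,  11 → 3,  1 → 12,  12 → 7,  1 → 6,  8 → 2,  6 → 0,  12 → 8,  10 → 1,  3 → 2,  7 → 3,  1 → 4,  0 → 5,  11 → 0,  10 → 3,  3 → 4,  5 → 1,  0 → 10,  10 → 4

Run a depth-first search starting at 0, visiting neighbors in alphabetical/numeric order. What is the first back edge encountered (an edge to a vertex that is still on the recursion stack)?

DFS from 0 (visiting neighbors in alphabetical/numeric order); mark gray on enter, black on exit:
0 gray
  4 gray
  4 black
  5 gray
    1 gray
      1→4: 4 black — skip
      6 gray
        6→0: 0 is gray → back edge
First back edge: 6 → 0.

6->0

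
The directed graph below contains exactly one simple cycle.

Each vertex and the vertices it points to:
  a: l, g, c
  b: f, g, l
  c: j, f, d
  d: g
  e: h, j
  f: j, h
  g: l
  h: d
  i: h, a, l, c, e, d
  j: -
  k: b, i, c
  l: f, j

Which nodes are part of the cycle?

d, f, g, h, l

DFS with gray/black marking from g:
g gray
  l gray
    f gray
      j gray
      j black
      h gray
        d gray
          d→g: g is gray → back edge
Back edge closes the cycle g → l → f → h → d → g; its vertices are {d, f, g, h, l}.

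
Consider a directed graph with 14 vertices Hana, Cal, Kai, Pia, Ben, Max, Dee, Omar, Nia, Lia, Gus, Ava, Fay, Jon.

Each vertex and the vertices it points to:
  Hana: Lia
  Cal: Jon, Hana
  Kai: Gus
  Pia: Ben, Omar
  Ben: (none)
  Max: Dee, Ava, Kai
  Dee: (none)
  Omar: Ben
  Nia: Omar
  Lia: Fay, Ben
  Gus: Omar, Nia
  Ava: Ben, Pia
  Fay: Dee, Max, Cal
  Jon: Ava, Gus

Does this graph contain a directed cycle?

Yes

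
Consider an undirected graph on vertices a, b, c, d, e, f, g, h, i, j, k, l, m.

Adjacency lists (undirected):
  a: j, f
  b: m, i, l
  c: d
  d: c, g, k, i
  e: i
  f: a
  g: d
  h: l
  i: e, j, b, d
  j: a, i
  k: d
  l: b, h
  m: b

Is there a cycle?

No

DFS, tracking each vertex's parent; an edge to a visited non-parent vertex closes a cycle.
Start from l:
visit l (parent –)
  visit b (parent l)
    visit m (parent b)
      m–b: parent, skip
    visit i (parent b)
      visit e (parent i)
        e–i: parent, skip
      visit j (parent i)
        visit a (parent j)
          a–j: parent, skip
          visit f (parent a)
            f–a: parent, skip
        j–i: parent, skip
      i–b: parent, skip
      visit d (parent i)
        visit c (parent d)
          c–d: parent, skip
        visit g (parent d)
          g–d: parent, skip
        visit k (parent d)
          k–d: parent, skip
        d–i: parent, skip
    b–l: parent, skip
  visit h (parent l)
    h–l: parent, skip
No non-parent visited neighbor found — the graph is a forest.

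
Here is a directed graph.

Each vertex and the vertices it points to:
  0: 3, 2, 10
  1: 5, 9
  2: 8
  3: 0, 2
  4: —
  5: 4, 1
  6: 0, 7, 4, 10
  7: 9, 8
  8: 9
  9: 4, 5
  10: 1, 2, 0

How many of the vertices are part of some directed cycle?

6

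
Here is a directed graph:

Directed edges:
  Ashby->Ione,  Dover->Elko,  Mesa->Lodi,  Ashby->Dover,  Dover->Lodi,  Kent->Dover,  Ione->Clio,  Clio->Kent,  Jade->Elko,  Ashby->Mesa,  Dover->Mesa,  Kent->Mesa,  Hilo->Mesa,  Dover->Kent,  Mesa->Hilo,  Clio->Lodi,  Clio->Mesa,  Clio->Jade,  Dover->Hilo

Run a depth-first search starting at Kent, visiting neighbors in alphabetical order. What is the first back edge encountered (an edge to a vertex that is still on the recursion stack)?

Mesa→Hilo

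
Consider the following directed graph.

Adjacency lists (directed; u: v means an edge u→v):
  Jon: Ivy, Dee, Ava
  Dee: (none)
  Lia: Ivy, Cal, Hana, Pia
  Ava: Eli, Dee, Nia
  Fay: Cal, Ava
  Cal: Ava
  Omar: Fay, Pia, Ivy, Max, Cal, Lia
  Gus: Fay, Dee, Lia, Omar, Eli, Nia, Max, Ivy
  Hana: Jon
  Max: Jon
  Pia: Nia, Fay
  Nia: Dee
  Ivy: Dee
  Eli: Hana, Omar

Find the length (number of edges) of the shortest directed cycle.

4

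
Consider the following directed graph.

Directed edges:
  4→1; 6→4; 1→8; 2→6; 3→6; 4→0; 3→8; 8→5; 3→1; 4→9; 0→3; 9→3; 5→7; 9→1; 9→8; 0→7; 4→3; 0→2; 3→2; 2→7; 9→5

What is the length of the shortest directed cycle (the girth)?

For each vertex v, BFS finds the shortest path from v back to v.
The shortest such closed walk is 4 → 3 → 6 → 4, length 3.

3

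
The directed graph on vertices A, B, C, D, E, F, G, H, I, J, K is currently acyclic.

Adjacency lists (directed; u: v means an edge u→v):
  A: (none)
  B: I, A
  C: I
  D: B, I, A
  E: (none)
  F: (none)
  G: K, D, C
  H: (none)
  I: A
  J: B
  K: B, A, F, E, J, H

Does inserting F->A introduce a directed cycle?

Adding F→A creates a cycle iff A can already reach F.
Explore from A: no path reaches F. The graph stays acyclic.

No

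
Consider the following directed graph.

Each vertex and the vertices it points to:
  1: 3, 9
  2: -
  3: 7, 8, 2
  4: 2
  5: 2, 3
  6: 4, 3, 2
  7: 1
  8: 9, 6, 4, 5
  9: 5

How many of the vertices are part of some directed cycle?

7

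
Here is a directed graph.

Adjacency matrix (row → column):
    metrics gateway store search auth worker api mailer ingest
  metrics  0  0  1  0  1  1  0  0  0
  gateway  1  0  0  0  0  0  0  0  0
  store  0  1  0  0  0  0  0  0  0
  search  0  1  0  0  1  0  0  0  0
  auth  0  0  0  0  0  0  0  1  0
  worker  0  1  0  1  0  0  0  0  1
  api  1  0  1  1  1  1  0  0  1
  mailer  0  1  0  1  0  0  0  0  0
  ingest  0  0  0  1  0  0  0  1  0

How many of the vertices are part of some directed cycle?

8

A vertex is on a directed cycle iff it belongs to a strongly connected component of size ≥ 2 (or has a self-loop).
The vertices on cycles are {auth, store, ingest, mailer, search, worker, gateway, metrics} — 8 in total.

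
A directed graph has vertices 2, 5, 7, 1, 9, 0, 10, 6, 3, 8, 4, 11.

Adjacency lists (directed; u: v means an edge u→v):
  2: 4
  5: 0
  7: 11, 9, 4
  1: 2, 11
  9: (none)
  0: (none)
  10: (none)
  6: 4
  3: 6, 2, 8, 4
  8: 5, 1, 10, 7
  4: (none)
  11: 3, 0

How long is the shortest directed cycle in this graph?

4

For each vertex v, BFS finds the shortest path from v back to v.
The shortest such closed walk is 8 → 7 → 11 → 3 → 8, length 4.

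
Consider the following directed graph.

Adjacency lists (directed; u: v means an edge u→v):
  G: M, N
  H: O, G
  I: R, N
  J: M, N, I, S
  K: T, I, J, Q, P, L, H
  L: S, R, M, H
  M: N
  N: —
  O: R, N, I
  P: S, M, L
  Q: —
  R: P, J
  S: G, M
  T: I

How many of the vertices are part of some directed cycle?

A vertex is on a directed cycle iff it belongs to a strongly connected component of size ≥ 2 (or has a self-loop).
The vertices on cycles are {H, I, J, L, O, P, R} — 7 in total.

7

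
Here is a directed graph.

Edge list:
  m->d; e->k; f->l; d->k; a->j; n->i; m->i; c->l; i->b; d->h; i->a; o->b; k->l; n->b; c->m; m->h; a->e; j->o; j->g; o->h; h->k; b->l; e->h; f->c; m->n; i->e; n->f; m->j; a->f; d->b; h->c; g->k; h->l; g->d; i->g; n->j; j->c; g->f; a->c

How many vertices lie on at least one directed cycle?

A vertex is on a directed cycle iff it belongs to a strongly connected component of size ≥ 2 (or has a self-loop).
The vertices on cycles are {a, c, d, e, f, g, h, i, j, m, n, o} — 12 in total.

12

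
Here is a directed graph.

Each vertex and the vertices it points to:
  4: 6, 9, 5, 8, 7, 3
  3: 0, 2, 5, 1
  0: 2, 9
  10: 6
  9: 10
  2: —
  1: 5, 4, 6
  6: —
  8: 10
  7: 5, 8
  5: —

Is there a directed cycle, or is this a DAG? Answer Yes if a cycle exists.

DFS with white/gray/black marking, starting from 6:
6 gray
6 black
4 gray
  4→6: 6 black — skip
  9 gray
    10 gray
      10→6: 6 black — skip
    10 black
  9 black
  5 gray
  5 black
  8 gray
    8→10: 10 black — skip
  8 black
  7 gray
    7→5: 5 black — skip
    7→8: 8 black — skip
  7 black
  3 gray
    0 gray
      2 gray
      2 black
      0→9: 9 black — skip
    0 black
    3→2: 2 black — skip
    3→5: 5 black — skip
    1 gray
      1→5: 5 black — skip
      1→4: 4 is gray → back edge
Back edge found, so a cycle exists: 4 → 3 → 1 → 4.

Yes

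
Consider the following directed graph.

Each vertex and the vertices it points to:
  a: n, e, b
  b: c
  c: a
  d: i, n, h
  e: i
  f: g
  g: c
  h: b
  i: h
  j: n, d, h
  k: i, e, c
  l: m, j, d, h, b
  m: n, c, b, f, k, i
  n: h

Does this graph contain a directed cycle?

DFS with white/gray/black marking, starting from k:
k gray
  i gray
    h gray
      b gray
        c gray
          a gray
            n gray
              n→h: h is gray → back edge
Back edge found, so a cycle exists: h → b → c → a → n → h.

Yes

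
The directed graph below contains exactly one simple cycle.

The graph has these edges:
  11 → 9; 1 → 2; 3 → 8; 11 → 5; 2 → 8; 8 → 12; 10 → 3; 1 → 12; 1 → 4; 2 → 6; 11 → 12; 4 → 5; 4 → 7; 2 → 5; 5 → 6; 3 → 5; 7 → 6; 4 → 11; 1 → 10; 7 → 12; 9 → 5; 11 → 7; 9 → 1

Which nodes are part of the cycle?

DFS with gray/black marking from 1:
1 gray
  2 gray
    8 gray
      12 gray
      12 black
    8 black
    5 gray
      6 gray
      6 black
    5 black
    2→6: 6 black — skip
  2 black
  4 gray
    7 gray
      7→12: 12 black — skip
      7→6: 6 black — skip
    7 black
    11 gray
      11→5: 5 black — skip
      11→12: 12 black — skip
      11→7: 7 black — skip
      9 gray
        9→5: 5 black — skip
        9→1: 1 is gray → back edge
Back edge closes the cycle 1 → 4 → 11 → 9 → 1; its vertices are {1, 4, 9, 11}.

1, 4, 9, 11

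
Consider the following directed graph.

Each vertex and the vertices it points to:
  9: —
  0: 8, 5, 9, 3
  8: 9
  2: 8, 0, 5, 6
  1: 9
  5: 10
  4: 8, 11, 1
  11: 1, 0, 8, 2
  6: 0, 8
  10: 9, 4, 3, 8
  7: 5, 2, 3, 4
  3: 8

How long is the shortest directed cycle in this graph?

5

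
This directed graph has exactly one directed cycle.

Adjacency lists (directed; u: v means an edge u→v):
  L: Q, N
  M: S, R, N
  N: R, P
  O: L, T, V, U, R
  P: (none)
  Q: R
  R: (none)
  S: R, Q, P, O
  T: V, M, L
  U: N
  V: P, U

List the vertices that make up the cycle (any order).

M, O, S, T

DFS with gray/black marking from S:
S gray
  R gray
  R black
  Q gray
    Q→R: R black — skip
  Q black
  P gray
  P black
  O gray
    L gray
      L→Q: Q black — skip
      N gray
        N→R: R black — skip
        N→P: P black — skip
      N black
    L black
    T gray
      V gray
        V→P: P black — skip
        U gray
          U→N: N black — skip
        U black
      V black
      M gray
        M→S: S is gray → back edge
Back edge closes the cycle S → O → T → M → S; its vertices are {M, O, S, T}.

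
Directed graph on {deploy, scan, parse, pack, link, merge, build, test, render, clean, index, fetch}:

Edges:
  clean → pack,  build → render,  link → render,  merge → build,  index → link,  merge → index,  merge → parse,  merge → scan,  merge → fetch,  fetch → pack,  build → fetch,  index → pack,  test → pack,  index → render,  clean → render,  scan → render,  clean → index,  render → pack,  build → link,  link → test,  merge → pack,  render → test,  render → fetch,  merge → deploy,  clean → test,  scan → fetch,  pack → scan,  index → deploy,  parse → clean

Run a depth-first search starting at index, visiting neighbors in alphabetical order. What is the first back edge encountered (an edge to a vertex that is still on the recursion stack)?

scan->fetch

DFS from index (visiting neighbors in alphabetical order); mark gray on enter, black on exit:
index gray
  deploy gray
  deploy black
  link gray
    render gray
      fetch gray
        pack gray
          scan gray
            scan→fetch: fetch is gray → back edge
First back edge: scan → fetch.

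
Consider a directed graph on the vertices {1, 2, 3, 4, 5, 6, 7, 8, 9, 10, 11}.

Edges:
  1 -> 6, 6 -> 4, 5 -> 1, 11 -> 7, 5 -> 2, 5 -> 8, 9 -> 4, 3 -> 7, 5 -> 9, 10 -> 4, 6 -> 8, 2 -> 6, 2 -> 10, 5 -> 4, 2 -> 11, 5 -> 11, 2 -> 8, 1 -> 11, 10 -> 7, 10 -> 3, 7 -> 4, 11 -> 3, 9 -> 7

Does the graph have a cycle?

No

DFS with white/gray/black marking, starting from 7:
7 gray
  4 gray
  4 black
7 black
1 gray
  11 gray
    3 gray
      3→7: 7 black — skip
    3 black
    11→7: 7 black — skip
  11 black
  6 gray
    6→4: 4 black — skip
    8 gray
    8 black
  6 black
1 black
2 gray
  2→8: 8 black — skip
  10 gray
    10→3: 3 black — skip
    10→4: 4 black — skip
    10→7: 7 black — skip
  10 black
  2→6: 6 black — skip
  2→11: 11 black — skip
2 black
5 gray
  5→1: 1 black — skip
  5→4: 4 black — skip
  5→11: 11 black — skip
  5→8: 8 black — skip
  9 gray
    9→4: 4 black — skip
    9→7: 7 black — skip
  9 black
  5→2: 2 black — skip
5 black
Every edge goes to a white or black vertex — no back edge, so the graph is acyclic.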